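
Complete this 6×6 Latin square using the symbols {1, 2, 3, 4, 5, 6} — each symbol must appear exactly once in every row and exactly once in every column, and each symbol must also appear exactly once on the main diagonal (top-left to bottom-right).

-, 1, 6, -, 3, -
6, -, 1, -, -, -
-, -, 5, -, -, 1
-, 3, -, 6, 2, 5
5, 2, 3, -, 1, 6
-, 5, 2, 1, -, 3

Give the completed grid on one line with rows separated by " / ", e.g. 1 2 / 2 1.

2 1 6 5 3 4 / 6 4 1 3 5 2 / 3 6 5 2 4 1 / 1 3 4 6 2 5 / 5 2 3 4 1 6 / 4 5 2 1 6 3

Cell (r2,c2): row 2 has {1,6}; column 2 has {1,2,3,5}; the diagonal has {1,3,5,6} → 4.
Cell (r2,c5): row 2 has {1,4,6}; column 5 has {1,2,3} → 5.
Cell (r2,c6): row 2 has {1,4,5,6}; column 6 has {1,3,5,6} → 2.
Cell (r3,c2): row 3 has {1,5}; column 2 has {1,2,3,4,5} → 6.
Cell (r3,c5): row 3 has {1,5,6}; column 5 has {1,2,3,5} → 4.
Cell (r4,c3): row 4 has {2,3,5,6}; column 3 has {1,2,3,5,6} → 4.
Cell (r5,c4): row 5 has {1,2,3,5,6}; column 4 has {1,6} → 4.
Cell (r6,c1): row 6 has {1,2,3,5}; column 1 has {5,6} → 4.
Cell (r6,c5): row 6 has {1,2,3,4,5}; column 5 has {1,2,3,4,5} → 6.
Cell (r1,c1): row 1 has {1,3,6}; column 1 has {4,5,6}; the diagonal has {1,3,4,5,6} → 2.
Cell (r1,c4): row 1 has {1,2,3,6}; column 4 has {1,4,6} → 5.
Cell (r1,c6): row 1 has {1,2,3,5,6}; column 6 has {1,2,3,5,6} → 4.
Cell (r2,c4): row 2 has {1,2,4,5,6}; column 4 has {1,4,5,6} → 3.
Cell (r3,c1): row 3 has {1,4,5,6}; column 1 has {2,4,5,6} → 3.
Cell (r3,c4): row 3 has {1,3,4,5,6}; column 4 has {1,3,4,5,6} → 2.
Cell (r4,c1): row 4 has {2,3,4,5,6}; column 1 has {2,3,4,5,6} → 1.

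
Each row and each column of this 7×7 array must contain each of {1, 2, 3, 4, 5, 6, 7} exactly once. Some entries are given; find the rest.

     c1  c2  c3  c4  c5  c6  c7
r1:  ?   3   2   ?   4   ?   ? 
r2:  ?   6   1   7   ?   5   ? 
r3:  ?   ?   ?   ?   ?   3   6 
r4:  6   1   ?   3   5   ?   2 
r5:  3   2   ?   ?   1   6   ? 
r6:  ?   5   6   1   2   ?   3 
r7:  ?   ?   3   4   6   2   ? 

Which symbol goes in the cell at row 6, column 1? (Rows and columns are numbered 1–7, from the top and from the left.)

Cell (r2,c5): row 2 has {1,5,6,7}; column 5 has {1,2,4,5,6} → 3.
Cell (r2,c7): row 2 has {1,3,5,6,7}; column 7 has {2,3,6} → 4.
Cell (r3,c5): row 3 has {3,6}; column 5 has {1,2,3,4,5,6} → 7.
Cell (r5,c4): row 5 has {1,2,3,6}; column 4 has {1,3,4,7} → 5.
Cell (r5,c7): row 5 has {1,2,3,5,6}; column 7 has {2,3,4,6} → 7.
Cell (r7,c2): row 7 has {2,3,4,6}; column 2 has {1,2,3,5,6} → 7.
Cell (r1,c4): row 1 has {2,3,4}; column 4 has {1,3,4,5,7} → 6.
Cell (r2,c1): row 2 has {1,3,4,5,6,7}; column 1 has {3,6} → 2.
Cell (r3,c2): row 3 has {3,6,7}; column 2 has {1,2,3,5,6,7} → 4.
Cell (r3,c3): row 3 has {3,4,6,7}; column 3 has {1,2,3,6} → 5.
Cell (r3,c4): row 3 has {3,4,5,6,7}; column 4 has {1,3,4,5,6,7} → 2.
Cell (r5,c3): row 5 has {1,2,3,5,6,7}; column 3 has {1,2,3,5,6} → 4.
Cell (r3,c1): row 3 has {2,3,4,5,6,7}; column 1 has {2,3,6} → 1.
Cell (r4,c3): row 4 has {1,2,3,5,6}; column 3 has {1,2,3,4,5,6} → 7.
Cell (r4,c6): row 4 has {1,2,3,5,6,7}; column 6 has {2,3,5,6} → 4.
Cell (r6,c6): row 6 has {1,2,3,5,6}; column 6 has {2,3,4,5,6} → 7.
Cell (r7,c1): row 7 has {2,3,4,6,7}; column 1 has {1,2,3,6} → 5.
Cell (r7,c7): row 7 has {2,3,4,5,6,7}; column 7 has {2,3,4,6,7} → 1.
Cell (r1,c1): row 1 has {2,3,4,6}; column 1 has {1,2,3,5,6} → 7.
Cell (r1,c6): row 1 has {2,3,4,6,7}; column 6 has {2,3,4,5,6,7} → 1.
Cell (r1,c7): row 1 has {1,2,3,4,6,7}; column 7 has {1,2,3,4,6,7} → 5.
Cell (r6,c1): row 6 has {1,2,3,5,6,7}; column 1 has {1,2,3,5,6,7} → 4.

4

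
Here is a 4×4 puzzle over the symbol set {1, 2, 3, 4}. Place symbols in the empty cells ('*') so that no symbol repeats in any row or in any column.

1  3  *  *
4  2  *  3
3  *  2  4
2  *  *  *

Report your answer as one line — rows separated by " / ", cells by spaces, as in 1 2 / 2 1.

1 3 4 2 / 4 2 1 3 / 3 1 2 4 / 2 4 3 1

Cell (r1,c3): row 1 has {1,3}; column 3 has {2} → 4.
Cell (r1,c4): row 1 has {1,3,4}; column 4 has {3,4} → 2.
Cell (r2,c3): row 2 has {2,3,4}; column 3 has {2,4} → 1.
Cell (r3,c2): row 3 has {2,3,4}; column 2 has {2,3} → 1.
Cell (r4,c2): row 4 has {2}; column 2 has {1,2,3} → 4.
Cell (r4,c3): row 4 has {2,4}; column 3 has {1,2,4} → 3.
Cell (r4,c4): row 4 has {2,3,4}; column 4 has {2,3,4} → 1.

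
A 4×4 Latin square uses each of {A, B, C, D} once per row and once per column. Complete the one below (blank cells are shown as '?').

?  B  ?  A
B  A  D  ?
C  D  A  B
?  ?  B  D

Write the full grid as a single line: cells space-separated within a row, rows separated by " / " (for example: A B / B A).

Cell (r1,c1): row 1 has {A,B}; column 1 has {B,C} → D.
Cell (r1,c3): row 1 has {A,B,D}; column 3 has {A,B,D} → C.
Cell (r2,c4): row 2 has {A,B,D}; column 4 has {A,B,D} → C.
Cell (r4,c1): row 4 has {B,D}; column 1 has {B,C,D} → A.
Cell (r4,c2): row 4 has {A,B,D}; column 2 has {A,B,D} → C.

D B C A / B A D C / C D A B / A C B D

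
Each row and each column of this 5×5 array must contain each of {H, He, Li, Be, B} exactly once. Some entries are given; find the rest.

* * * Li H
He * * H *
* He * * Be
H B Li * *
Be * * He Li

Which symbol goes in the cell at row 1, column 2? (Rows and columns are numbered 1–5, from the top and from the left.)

Be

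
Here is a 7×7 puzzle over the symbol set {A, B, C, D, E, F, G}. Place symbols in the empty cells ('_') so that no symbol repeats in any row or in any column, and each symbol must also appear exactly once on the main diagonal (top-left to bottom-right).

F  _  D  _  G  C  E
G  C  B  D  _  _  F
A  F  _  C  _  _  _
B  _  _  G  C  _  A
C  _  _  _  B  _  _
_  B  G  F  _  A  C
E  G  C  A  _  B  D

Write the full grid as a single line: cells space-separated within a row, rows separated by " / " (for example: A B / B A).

At row 1, column 2: row 1 has {C,D,E,F,G}; column 2 has {B,C,F,G}; that leaves A.
At row 1, column 4: row 1 has {A,C,D,E,F,G}; column 4 has {A,C,D,F,G}; that leaves B.
At row 2, column 6: row 2 has {B,C,D,F,G}; column 6 has {A,B,C}; that leaves E.
At row 3, column 3: row 3 has {A,C,F}; column 3 has {B,C,D,G}; the diagonal has {A,B,C,D,F,G}; that leaves E.
At row 3, column 5: row 3 has {A,C,E,F}; column 5 has {B,C,G}; that leaves D.
At row 3, column 6: row 3 has {A,C,D,E,F}; column 6 has {A,B,C,E}; that leaves G.
At row 3, column 7: row 3 has {A,C,D,E,F,G}; column 7 has {A,C,D,E,F}; that leaves B.
At row 4, column 3: row 4 has {A,B,C,G}; column 3 has {B,C,D,E,G}; that leaves F.
At row 4, column 6: row 4 has {A,B,C,F,G}; column 6 has {A,B,C,E,G}; that leaves D.
At row 5, column 3: row 5 has {B,C}; column 3 has {B,C,D,E,F,G}; that leaves A.
At row 5, column 4: row 5 has {A,B,C}; column 4 has {A,B,C,D,F,G}; that leaves E.
At row 5, column 6: row 5 has {A,B,C,E}; column 6 has {A,B,C,D,E,G}; that leaves F.
At row 5, column 7: row 5 has {A,B,C,E,F}; column 7 has {A,B,C,D,E,F}; that leaves G.
At row 6, column 1: row 6 has {A,B,C,F,G}; column 1 has {A,B,C,E,F,G}; that leaves D.
At row 6, column 5: row 6 has {A,B,C,D,F,G}; column 5 has {B,C,D,G}; that leaves E.
At row 7, column 5: row 7 has {A,B,C,D,E,G}; column 5 has {B,C,D,E,G}; that leaves F.
At row 2, column 5: row 2 has {B,C,D,E,F,G}; column 5 has {B,C,D,E,F,G}; that leaves A.
At row 4, column 2: row 4 has {A,B,C,D,F,G}; column 2 has {A,B,C,F,G}; that leaves E.
At row 5, column 2: row 5 has {A,B,C,E,F,G}; column 2 has {A,B,C,E,F,G}; that leaves D.

F A D B G C E / G C B D A E F / A F E C D G B / B E F G C D A / C D A E B F G / D B G F E A C / E G C A F B D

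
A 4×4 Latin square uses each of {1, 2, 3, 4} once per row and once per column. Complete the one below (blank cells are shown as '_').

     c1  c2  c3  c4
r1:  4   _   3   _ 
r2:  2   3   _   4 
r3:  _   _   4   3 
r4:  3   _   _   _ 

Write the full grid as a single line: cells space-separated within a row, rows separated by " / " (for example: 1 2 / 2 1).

(r2,c3) = 1
(r3,c1) = 1
(r3,c2) = 2
(r4,c3) = 2
(r4,c4) = 1
(r1,c2) = 1
(r1,c4) = 2
(r4,c2) = 4

4 1 3 2 / 2 3 1 4 / 1 2 4 3 / 3 4 2 1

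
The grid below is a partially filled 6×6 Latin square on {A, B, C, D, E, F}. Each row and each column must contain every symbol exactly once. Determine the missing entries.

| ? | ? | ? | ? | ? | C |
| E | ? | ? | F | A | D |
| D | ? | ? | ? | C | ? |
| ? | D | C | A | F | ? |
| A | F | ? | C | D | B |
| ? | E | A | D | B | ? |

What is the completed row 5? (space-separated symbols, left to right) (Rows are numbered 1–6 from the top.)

At row 1, column 5: row 1 has {C}; column 5 has {A,B,C,D,F}; that leaves E.
At row 2, column 3: row 2 has {A,D,E,F}; column 3 has {A,C}; that leaves B.
At row 4, column 1: row 4 has {A,C,D,F}; column 1 has {A,D,E}; that leaves B.
At row 4, column 6: row 4 has {A,B,C,D,F}; column 6 has {B,C,D}; that leaves E.
At row 5, column 3: row 5 has {A,B,C,D,F}; column 3 has {A,B,C}; that leaves E.

A F E C D B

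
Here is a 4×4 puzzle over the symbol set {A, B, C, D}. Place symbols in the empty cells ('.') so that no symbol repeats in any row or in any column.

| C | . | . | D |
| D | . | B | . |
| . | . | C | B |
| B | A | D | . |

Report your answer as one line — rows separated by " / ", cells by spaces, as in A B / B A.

(r1,c2): row 1 has {C,D}; column 2 has {A}, so it must be B.
(r1,c3): row 1 has {B,C,D}; column 3 has {B,C,D}, so it must be A.
(r2,c2): row 2 has {B,D}; column 2 has {A,B}, so it must be C.
(r2,c4): row 2 has {B,C,D}; column 4 has {B,D}, so it must be A.
(r3,c1): row 3 has {B,C}; column 1 has {B,C,D}, so it must be A.
(r3,c2): row 3 has {A,B,C}; column 2 has {A,B,C}, so it must be D.
(r4,c4): row 4 has {A,B,D}; column 4 has {A,B,D}, so it must be C.

C B A D / D C B A / A D C B / B A D C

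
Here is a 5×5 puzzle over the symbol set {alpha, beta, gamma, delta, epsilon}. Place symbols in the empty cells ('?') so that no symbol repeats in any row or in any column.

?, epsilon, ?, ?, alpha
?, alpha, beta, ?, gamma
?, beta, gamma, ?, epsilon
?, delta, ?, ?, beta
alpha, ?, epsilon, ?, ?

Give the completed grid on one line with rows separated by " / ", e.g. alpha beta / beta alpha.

beta epsilon delta gamma alpha / epsilon alpha beta delta gamma / delta beta gamma alpha epsilon / gamma delta alpha epsilon beta / alpha gamma epsilon beta delta

(r1,c3) = delta
(r3,c1) = delta
(r3,c4) = alpha
(r4,c3) = alpha
(r5,c2) = gamma
(r5,c5) = delta
(r2,c1) = epsilon
(r2,c4) = delta
(r4,c1) = gamma
(r4,c4) = epsilon
(r5,c4) = beta
(r1,c1) = beta
(r1,c4) = gamma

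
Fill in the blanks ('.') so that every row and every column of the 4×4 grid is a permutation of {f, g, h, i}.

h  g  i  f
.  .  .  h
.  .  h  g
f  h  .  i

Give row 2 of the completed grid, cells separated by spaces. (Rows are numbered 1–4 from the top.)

At row 3, column 1: row 3 has {g,h}; column 1 has {f,h}; that leaves i.
At row 3, column 2: row 3 has {g,h,i}; column 2 has {g,h}; that leaves f.
At row 4, column 3: row 4 has {f,h,i}; column 3 has {h,i}; that leaves g.
At row 2, column 1: row 2 has {h}; column 1 has {f,h,i}; that leaves g.
At row 2, column 2: row 2 has {g,h}; column 2 has {f,g,h}; that leaves i.
At row 2, column 3: row 2 has {g,h,i}; column 3 has {g,h,i}; that leaves f.

g i f h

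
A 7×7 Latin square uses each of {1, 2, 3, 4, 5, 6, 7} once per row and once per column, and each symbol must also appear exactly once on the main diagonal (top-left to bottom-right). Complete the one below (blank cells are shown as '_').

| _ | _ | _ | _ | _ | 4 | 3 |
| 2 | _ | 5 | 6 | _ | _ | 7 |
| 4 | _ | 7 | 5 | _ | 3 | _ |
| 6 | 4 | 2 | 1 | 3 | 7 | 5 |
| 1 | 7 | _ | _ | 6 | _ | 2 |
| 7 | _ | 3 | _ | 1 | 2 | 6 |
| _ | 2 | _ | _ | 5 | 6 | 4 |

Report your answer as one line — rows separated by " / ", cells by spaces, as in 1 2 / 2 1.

5 1 6 2 7 4 3 / 2 3 5 6 4 1 7 / 4 6 7 5 2 3 1 / 6 4 2 1 3 7 5 / 1 7 4 3 6 5 2 / 7 5 3 4 1 2 6 / 3 2 1 7 5 6 4

row 1 has {3,4}; column 1 has {1,2,4,6,7}; the diagonal has {1,2,4,6,7} — only 5 is left for (r1,c1).
row 2 has {2,5,6,7}; column 2 has {2,4,7}; the diagonal has {1,2,4,5,6,7} — only 3 is left for (r2,c2).
row 2 has {2,3,5,6,7}; column 5 has {1,3,5,6} — only 4 is left for (r2,c5).
row 2 has {2,3,4,5,6,7}; column 6 has {2,3,4,6,7} — only 1 is left for (r2,c6).
row 3 has {3,4,5,7}; column 5 has {1,3,4,5,6} — only 2 is left for (r3,c5).
row 3 has {2,3,4,5,7}; column 7 has {2,3,4,5,6,7} — only 1 is left for (r3,c7).
row 5 has {1,2,6,7}; column 3 has {2,3,5,7} — only 4 is left for (r5,c3).
row 5 has {1,2,4,6,7}; column 4 has {1,5,6} — only 3 is left for (r5,c4).
row 5 has {1,2,3,4,6,7}; column 6 has {1,2,3,4,6,7} — only 5 is left for (r5,c6).
row 6 has {1,2,3,6,7}; column 2 has {2,3,4,7} — only 5 is left for (r6,c2).
row 6 has {1,2,3,5,6,7}; column 4 has {1,3,5,6} — only 4 is left for (r6,c4).
row 7 has {2,4,5,6}; column 1 has {1,2,4,5,6,7} — only 3 is left for (r7,c1).
row 7 has {2,3,4,5,6}; column 3 has {2,3,4,5,7} — only 1 is left for (r7,c3).
row 7 has {1,2,3,4,5,6}; column 4 has {1,3,4,5,6} — only 7 is left for (r7,c4).
row 1 has {3,4,5}; column 3 has {1,2,3,4,5,7} — only 6 is left for (r1,c3).
row 1 has {3,4,5,6}; column 4 has {1,3,4,5,6,7} — only 2 is left for (r1,c4).
row 1 has {2,3,4,5,6}; column 5 has {1,2,3,4,5,6} — only 7 is left for (r1,c5).
row 3 has {1,2,3,4,5,7}; column 2 has {2,3,4,5,7} — only 6 is left for (r3,c2).
row 1 has {2,3,4,5,6,7}; column 2 has {2,3,4,5,6,7} — only 1 is left for (r1,c2).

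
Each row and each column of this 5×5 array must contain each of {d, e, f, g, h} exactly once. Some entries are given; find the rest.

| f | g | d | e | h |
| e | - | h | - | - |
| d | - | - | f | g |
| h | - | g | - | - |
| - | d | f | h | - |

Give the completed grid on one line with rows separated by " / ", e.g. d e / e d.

f g d e h / e f h g d / d h e f g / h e g d f / g d f h e

(r2,c2) = f
(r2,c5) = d
(r3,c3) = e
(r4,c2) = e
(r4,c4) = d
(r4,c5) = f
(r5,c1) = g
(r5,c5) = e
(r2,c4) = g
(r3,c2) = h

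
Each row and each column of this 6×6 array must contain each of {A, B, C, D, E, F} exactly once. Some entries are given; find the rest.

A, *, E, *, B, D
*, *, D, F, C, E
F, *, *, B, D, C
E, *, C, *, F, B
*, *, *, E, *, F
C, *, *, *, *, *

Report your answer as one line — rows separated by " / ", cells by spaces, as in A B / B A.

A F E C B D / B A D F C E / F E A B D C / E D C A F B / D C B E A F / C B F D E A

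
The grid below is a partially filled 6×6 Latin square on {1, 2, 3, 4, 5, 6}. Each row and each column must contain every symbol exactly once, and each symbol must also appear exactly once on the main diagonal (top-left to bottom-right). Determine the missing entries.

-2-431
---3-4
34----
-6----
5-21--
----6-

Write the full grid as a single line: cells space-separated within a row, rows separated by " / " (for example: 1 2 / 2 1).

(r1,c1) = 6
(r1,c3) = 5
(r3,c3) = 1
(r5,c2) = 3
(r5,c5) = 4
(r5,c6) = 6
(r2,c2) = 5
(r2,c3) = 6
(r4,c4) = 2
(r6,c2) = 1
(r6,c4) = 5
(r6,c6) = 3
(r3,c4) = 6
(r4,c6) = 5
(r6,c3) = 4
(r3,c6) = 2
(r4,c3) = 3
(r4,c5) = 1
(r6,c1) = 2
(r2,c1) = 1
(r2,c5) = 2
(r3,c5) = 5
(r4,c1) = 4

6 2 5 4 3 1 / 1 5 6 3 2 4 / 3 4 1 6 5 2 / 4 6 3 2 1 5 / 5 3 2 1 4 6 / 2 1 4 5 6 3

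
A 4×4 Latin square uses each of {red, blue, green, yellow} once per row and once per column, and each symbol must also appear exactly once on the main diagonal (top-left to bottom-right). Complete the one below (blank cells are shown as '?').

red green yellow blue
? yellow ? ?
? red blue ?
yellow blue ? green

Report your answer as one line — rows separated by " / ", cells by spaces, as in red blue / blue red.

red green yellow blue / blue yellow green red / green red blue yellow / yellow blue red green

Cell (r2,c4): row 2 has {yellow}; column 4 has {blue,green} → red.
Cell (r3,c1): row 3 has {red,blue}; column 1 has {red,yellow} → green.
Cell (r3,c4): row 3 has {red,blue,green}; column 4 has {red,blue,green} → yellow.
Cell (r4,c3): row 4 has {blue,green,yellow}; column 3 has {blue,yellow} → red.
Cell (r2,c1): row 2 has {red,yellow}; column 1 has {red,green,yellow} → blue.
Cell (r2,c3): row 2 has {red,blue,yellow}; column 3 has {red,blue,yellow} → green.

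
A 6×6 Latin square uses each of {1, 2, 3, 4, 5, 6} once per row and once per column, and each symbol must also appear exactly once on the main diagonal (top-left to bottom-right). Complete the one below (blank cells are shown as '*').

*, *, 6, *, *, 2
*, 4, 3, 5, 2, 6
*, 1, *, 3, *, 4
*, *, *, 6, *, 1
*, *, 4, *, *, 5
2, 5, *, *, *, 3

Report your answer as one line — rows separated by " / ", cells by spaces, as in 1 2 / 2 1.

5 3 6 1 4 2 / 1 4 3 5 2 6 / 6 1 2 3 5 4 / 4 2 5 6 3 1 / 3 6 4 2 1 5 / 2 5 1 4 6 3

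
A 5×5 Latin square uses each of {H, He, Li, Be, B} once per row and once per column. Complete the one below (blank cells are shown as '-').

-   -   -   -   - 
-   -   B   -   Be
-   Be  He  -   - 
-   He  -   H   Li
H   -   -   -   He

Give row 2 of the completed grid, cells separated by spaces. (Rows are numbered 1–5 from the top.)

He H B Li Be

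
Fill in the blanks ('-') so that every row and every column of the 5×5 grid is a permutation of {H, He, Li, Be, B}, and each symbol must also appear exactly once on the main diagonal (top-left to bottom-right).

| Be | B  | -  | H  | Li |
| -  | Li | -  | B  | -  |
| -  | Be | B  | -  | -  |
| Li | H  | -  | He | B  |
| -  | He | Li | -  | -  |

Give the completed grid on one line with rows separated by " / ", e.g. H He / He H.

(r1,c3) = He
(r3,c4) = Li
(r4,c3) = Be
(r5,c4) = Be
(r5,c5) = H
(r2,c3) = H
(r3,c5) = He
(r5,c1) = B
(r2,c1) = He
(r2,c5) = Be
(r3,c1) = H

Be B He H Li / He Li H B Be / H Be B Li He / Li H Be He B / B He Li Be H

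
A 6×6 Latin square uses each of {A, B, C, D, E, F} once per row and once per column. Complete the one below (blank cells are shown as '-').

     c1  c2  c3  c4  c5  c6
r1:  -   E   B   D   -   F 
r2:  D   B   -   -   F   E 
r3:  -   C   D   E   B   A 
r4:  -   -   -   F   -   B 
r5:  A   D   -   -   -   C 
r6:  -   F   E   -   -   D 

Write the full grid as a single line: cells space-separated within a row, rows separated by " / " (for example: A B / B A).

C E B D A F / D B A C F E / F C D E B A / E A C F D B / A D F B E C / B F E A C D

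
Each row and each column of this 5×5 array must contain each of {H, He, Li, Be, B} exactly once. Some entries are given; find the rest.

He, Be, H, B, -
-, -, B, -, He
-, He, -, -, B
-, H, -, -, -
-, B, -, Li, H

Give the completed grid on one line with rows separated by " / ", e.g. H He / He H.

He Be H B Li / H Li B Be He / Li He Be H B / B H Li He Be / Be B He Li H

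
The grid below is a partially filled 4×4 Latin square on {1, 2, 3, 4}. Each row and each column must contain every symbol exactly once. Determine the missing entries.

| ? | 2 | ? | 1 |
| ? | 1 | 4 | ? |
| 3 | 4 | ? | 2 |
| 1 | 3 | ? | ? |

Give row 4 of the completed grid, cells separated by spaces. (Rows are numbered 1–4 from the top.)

row 1 has {1,2}; column 1 has {1,3} — only 4 is left for (r1,c1).
row 1 has {1,2,4}; column 3 has {4} — only 3 is left for (r1,c3).
row 2 has {1,4}; column 1 has {1,3,4} — only 2 is left for (r2,c1).
row 2 has {1,2,4}; column 4 has {1,2} — only 3 is left for (r2,c4).
row 3 has {2,3,4}; column 3 has {3,4} — only 1 is left for (r3,c3).
row 4 has {1,3}; column 3 has {1,3,4} — only 2 is left for (r4,c3).
row 4 has {1,2,3}; column 4 has {1,2,3} — only 4 is left for (r4,c4).

1 3 2 4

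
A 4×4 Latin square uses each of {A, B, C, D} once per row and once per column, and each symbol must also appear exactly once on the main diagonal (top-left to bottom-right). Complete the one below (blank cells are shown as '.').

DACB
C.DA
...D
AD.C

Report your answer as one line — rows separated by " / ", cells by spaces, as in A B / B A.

D A C B / C B D A / B C A D / A D B C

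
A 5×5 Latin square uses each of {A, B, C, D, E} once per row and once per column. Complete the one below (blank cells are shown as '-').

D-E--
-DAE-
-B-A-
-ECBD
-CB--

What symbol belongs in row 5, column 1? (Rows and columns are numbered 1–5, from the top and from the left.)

E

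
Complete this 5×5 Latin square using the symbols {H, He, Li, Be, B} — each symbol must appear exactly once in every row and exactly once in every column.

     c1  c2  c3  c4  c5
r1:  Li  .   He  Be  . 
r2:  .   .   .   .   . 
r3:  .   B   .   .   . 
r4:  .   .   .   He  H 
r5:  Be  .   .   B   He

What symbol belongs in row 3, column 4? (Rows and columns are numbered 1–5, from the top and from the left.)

(r1,c2): row 1 has {He,Li,Be}; column 2 has {B}, so it must be H.
(r1,c5): row 1 has {H,He,Li,Be}; column 5 has {H,He}, so it must be B.
(r4,c1): row 4 has {H,He}; column 1 has {Li,Be}, so it must be B.
(r5,c2): row 5 has {He,Be,B}; column 2 has {H,B}, so it must be Li.
(r5,c3): row 5 has {He,Li,Be,B}; column 3 has {He}, so it must be H.
(r4,c2): row 4 has {H,He,B}; column 2 has {H,Li,B}, so it must be Be.
(r4,c3): row 4 has {H,He,Be,B}; column 3 has {H,He}, so it must be Li.
(r2,c2): row 2 is empty so far; column 2 has {H,Li,Be,B}, so it must be He.
(r3,c3): row 3 has {B}; column 3 has {H,He,Li}, so it must be Be.
(r3,c5): row 3 has {Be,B}; column 5 has {H,He,B}, so it must be Li.
(r2,c1): row 2 has {He}; column 1 has {Li,Be,B}, so it must be H.
(r2,c3): row 2 has {H,He}; column 3 has {H,He,Li,Be}, so it must be B.
(r2,c4): row 2 has {H,He,B}; column 4 has {He,Be,B}, so it must be Li.
(r2,c5): row 2 has {H,He,Li,B}; column 5 has {H,He,Li,B}, so it must be Be.
(r3,c1): row 3 has {Li,Be,B}; column 1 has {H,Li,Be,B}, so it must be He.
(r3,c4): row 3 has {He,Li,Be,B}; column 4 has {He,Li,Be,B}, so it must be H.

H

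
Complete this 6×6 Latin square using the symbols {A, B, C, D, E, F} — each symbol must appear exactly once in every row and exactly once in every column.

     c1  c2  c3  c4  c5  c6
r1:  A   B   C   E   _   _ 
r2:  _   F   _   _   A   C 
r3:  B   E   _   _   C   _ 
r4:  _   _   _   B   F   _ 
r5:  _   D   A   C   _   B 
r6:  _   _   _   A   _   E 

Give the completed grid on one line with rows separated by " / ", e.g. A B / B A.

(r1,c5): row 1 has {A,B,C,E}; column 5 has {A,C,F}, so it must be D.
(r1,c6): row 1 has {A,B,C,D,E}; column 6 has {B,C,E}, so it must be F.
(r2,c4): row 2 has {A,C,F}; column 4 has {A,B,C,E}, so it must be D.
(r3,c4): row 3 has {B,C,E}; column 4 has {A,B,C,D,E}, so it must be F.
(r5,c5): row 5 has {A,B,C,D}; column 5 has {A,C,D,F}, so it must be E.
(r6,c2): row 6 has {A,E}; column 2 has {B,D,E,F}, so it must be C.
(r6,c5): row 6 has {A,C,E}; column 5 has {A,C,D,E,F}, so it must be B.
(r2,c1): row 2 has {A,C,D,F}; column 1 has {A,B}, so it must be E.
(r2,c3): row 2 has {A,C,D,E,F}; column 3 has {A,C}, so it must be B.
(r3,c3): row 3 has {B,C,E,F}; column 3 has {A,B,C}, so it must be D.
(r3,c6): row 3 has {B,C,D,E,F}; column 6 has {B,C,E,F}, so it must be A.
(r4,c2): row 4 has {B,F}; column 2 has {B,C,D,E,F}, so it must be A.
(r4,c3): row 4 has {A,B,F}; column 3 has {A,B,C,D}, so it must be E.
(r4,c6): row 4 has {A,B,E,F}; column 6 has {A,B,C,E,F}, so it must be D.
(r5,c1): row 5 has {A,B,C,D,E}; column 1 has {A,B,E}, so it must be F.
(r6,c1): row 6 has {A,B,C,E}; column 1 has {A,B,E,F}, so it must be D.
(r6,c3): row 6 has {A,B,C,D,E}; column 3 has {A,B,C,D,E}, so it must be F.
(r4,c1): row 4 has {A,B,D,E,F}; column 1 has {A,B,D,E,F}, so it must be C.

A B C E D F / E F B D A C / B E D F C A / C A E B F D / F D A C E B / D C F A B E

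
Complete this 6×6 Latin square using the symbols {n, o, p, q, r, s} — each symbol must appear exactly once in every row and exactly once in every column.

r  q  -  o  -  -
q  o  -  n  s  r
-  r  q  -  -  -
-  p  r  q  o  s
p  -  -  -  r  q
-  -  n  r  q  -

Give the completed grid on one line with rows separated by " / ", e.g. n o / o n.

r q s o p n / q o p n s r / s r q p n o / n p r q o s / p n o s r q / o s n r q p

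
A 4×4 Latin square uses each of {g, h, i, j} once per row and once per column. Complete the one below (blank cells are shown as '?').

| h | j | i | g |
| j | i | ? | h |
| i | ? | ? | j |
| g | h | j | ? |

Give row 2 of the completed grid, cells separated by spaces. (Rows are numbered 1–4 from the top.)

j i g h

row 2 has {h,i,j}; column 3 has {i,j} — only g is left for (r2,c3).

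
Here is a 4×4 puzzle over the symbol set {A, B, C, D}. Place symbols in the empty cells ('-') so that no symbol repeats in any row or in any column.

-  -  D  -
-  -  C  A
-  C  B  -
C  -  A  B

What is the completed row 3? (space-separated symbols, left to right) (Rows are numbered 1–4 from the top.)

A C B D

(r1,c4) = C
(r3,c4) = D
(r4,c2) = D
(r2,c2) = B
(r3,c1) = A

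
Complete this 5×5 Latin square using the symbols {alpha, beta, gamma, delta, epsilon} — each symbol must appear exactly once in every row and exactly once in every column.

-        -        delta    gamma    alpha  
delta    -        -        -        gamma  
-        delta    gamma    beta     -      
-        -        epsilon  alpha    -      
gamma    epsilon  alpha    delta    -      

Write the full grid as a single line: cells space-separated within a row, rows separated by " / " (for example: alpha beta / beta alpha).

(r1,c2): row 1 has {alpha,gamma,delta}; column 2 has {delta,epsilon}, so it must be beta.
(r2,c2): row 2 has {gamma,delta}; column 2 has {beta,delta,epsilon}, so it must be alpha.
(r2,c3): row 2 has {alpha,gamma,delta}; column 3 has {alpha,gamma,delta,epsilon}, so it must be beta.
(r2,c4): row 2 has {alpha,beta,gamma,delta}; column 4 has {alpha,beta,gamma,delta}, so it must be epsilon.
(r3,c5): row 3 has {beta,gamma,delta}; column 5 has {alpha,gamma}, so it must be epsilon.
(r4,c1): row 4 has {alpha,epsilon}; column 1 has {gamma,delta}, so it must be beta.
(r4,c2): row 4 has {alpha,beta,epsilon}; column 2 has {alpha,beta,delta,epsilon}, so it must be gamma.
(r4,c5): row 4 has {alpha,beta,gamma,epsilon}; column 5 has {alpha,gamma,epsilon}, so it must be delta.
(r5,c5): row 5 has {alpha,gamma,delta,epsilon}; column 5 has {alpha,gamma,delta,epsilon}, so it must be beta.
(r1,c1): row 1 has {alpha,beta,gamma,delta}; column 1 has {beta,gamma,delta}, so it must be epsilon.
(r3,c1): row 3 has {beta,gamma,delta,epsilon}; column 1 has {beta,gamma,delta,epsilon}, so it must be alpha.

epsilon beta delta gamma alpha / delta alpha beta epsilon gamma / alpha delta gamma beta epsilon / beta gamma epsilon alpha delta / gamma epsilon alpha delta beta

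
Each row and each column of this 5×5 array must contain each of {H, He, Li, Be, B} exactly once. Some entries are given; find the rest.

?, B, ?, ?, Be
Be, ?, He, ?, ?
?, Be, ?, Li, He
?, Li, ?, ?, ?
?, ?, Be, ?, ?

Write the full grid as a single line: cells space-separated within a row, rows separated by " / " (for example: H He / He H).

H B Li He Be / Be H He B Li / B Be H Li He / He Li B Be H / Li He Be H B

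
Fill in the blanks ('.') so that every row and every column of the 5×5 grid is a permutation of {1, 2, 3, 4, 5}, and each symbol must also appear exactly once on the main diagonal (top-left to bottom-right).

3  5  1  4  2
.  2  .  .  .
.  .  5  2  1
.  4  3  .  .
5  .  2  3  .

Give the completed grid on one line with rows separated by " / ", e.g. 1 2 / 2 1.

3 5 1 4 2 / 1 2 4 5 3 / 4 3 5 2 1 / 2 4 3 1 5 / 5 1 2 3 4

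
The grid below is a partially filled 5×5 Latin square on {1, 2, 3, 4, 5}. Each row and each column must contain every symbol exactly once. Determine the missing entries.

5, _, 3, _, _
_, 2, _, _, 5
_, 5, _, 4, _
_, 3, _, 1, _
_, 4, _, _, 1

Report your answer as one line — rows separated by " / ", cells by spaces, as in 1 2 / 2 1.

(r1,c2) = 1
(r1,c4) = 2
(r1,c5) = 4
(r2,c4) = 3
(r4,c5) = 2
(r5,c4) = 5
(r3,c5) = 3
(r4,c1) = 4
(r4,c3) = 5
(r5,c3) = 2
(r2,c1) = 1
(r2,c3) = 4
(r3,c1) = 2
(r3,c3) = 1
(r5,c1) = 3

5 1 3 2 4 / 1 2 4 3 5 / 2 5 1 4 3 / 4 3 5 1 2 / 3 4 2 5 1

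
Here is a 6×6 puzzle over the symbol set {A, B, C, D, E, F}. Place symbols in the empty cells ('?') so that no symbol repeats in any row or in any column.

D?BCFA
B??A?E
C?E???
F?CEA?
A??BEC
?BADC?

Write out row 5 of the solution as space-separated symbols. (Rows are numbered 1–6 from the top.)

A F D B E C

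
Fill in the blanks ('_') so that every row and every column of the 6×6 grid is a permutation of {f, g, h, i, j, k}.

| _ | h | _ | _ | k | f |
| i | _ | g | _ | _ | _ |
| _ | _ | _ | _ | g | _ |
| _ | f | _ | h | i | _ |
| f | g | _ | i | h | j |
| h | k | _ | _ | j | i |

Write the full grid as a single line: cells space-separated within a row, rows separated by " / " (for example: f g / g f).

g h i j k f / i j g k f h / j i h f g k / k f j h i g / f g k i h j / h k f g j i

(r2,c2): row 2 has {g,i}; column 2 has {f,g,h,k}, so it must be j.
(r2,c5): row 2 has {g,i,j}; column 5 has {g,h,i,j,k}, so it must be f.
(r3,c2): row 3 has {g}; column 2 has {f,g,h,j,k}, so it must be i.
(r5,c3): row 5 has {f,g,h,i,j}; column 3 has {g}, so it must be k.
(r6,c3): row 6 has {h,i,j,k}; column 3 has {g,k}, so it must be f.
(r6,c4): row 6 has {f,h,i,j,k}; column 4 has {h,i}, so it must be g.
(r1,c4): row 1 has {f,h,k}; column 4 has {g,h,i}, so it must be j.
(r2,c4): row 2 has {f,g,i,j}; column 4 has {g,h,i,j}, so it must be k.
(r2,c6): row 2 has {f,g,i,j,k}; column 6 has {f,i,j}, so it must be h.
(r3,c4): row 3 has {g,i}; column 4 has {g,h,i,j,k}, so it must be f.
(r3,c6): row 3 has {f,g,i}; column 6 has {f,h,i,j}, so it must be k.
(r4,c3): row 4 has {f,h,i}; column 3 has {f,g,k}, so it must be j.
(r4,c6): row 4 has {f,h,i,j}; column 6 has {f,h,i,j,k}, so it must be g.
(r1,c1): row 1 has {f,h,j,k}; column 1 has {f,h,i}, so it must be g.
(r1,c3): row 1 has {f,g,h,j,k}; column 3 has {f,g,j,k}, so it must be i.
(r3,c1): row 3 has {f,g,i,k}; column 1 has {f,g,h,i}, so it must be j.
(r3,c3): row 3 has {f,g,i,j,k}; column 3 has {f,g,i,j,k}, so it must be h.
(r4,c1): row 4 has {f,g,h,i,j}; column 1 has {f,g,h,i,j}, so it must be k.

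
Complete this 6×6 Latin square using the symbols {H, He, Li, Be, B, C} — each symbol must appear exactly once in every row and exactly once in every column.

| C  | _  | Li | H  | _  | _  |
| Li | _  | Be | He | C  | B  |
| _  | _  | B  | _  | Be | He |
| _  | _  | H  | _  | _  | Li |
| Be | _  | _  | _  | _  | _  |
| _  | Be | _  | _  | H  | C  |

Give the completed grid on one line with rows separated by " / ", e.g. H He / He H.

C B Li H He Be / Li H Be He C B / H Li B C Be He / He C H Be B Li / Be He C B Li H / B Be He Li H C

(r1,c6): row 1 has {H,Li,C}; column 6 has {He,Li,B,C}, so it must be Be.
(r2,c2): row 2 has {He,Li,Be,B,C}; column 2 has {Be}, so it must be H.
(r3,c1): row 3 has {He,Be,B}; column 1 has {Li,Be,C}, so it must be H.
(r5,c6): row 5 has {Be}; column 6 has {He,Li,Be,B,C}, so it must be H.
(r6,c3): row 6 has {H,Be,C}; column 3 has {H,Li,Be,B}, so it must be He.
(r5,c3): row 5 has {H,Be}; column 3 has {H,He,Li,Be,B}, so it must be C.
(r6,c1): row 6 has {H,He,Be,C}; column 1 has {H,Li,Be,C}, so it must be B.
(r6,c4): row 6 has {H,He,Be,B,C}; column 4 has {H,He}, so it must be Li.
(r3,c4): row 3 has {H,He,Be,B}; column 4 has {H,He,Li}, so it must be C.
(r4,c1): row 4 has {H,Li}; column 1 has {H,Li,Be,B,C}, so it must be He.
(r4,c5): row 4 has {H,He,Li}; column 5 has {H,Be,C}, so it must be B.
(r5,c4): row 5 has {H,Be,C}; column 4 has {H,He,Li,C}, so it must be B.
(r1,c5): row 1 has {H,Li,Be,C}; column 5 has {H,Be,B,C}, so it must be He.
(r3,c2): row 3 has {H,He,Be,B,C}; column 2 has {H,Be}, so it must be Li.
(r4,c2): row 4 has {H,He,Li,B}; column 2 has {H,Li,Be}, so it must be C.
(r4,c4): row 4 has {H,He,Li,B,C}; column 4 has {H,He,Li,B,C}, so it must be Be.
(r5,c2): row 5 has {H,Be,B,C}; column 2 has {H,Li,Be,C}, so it must be He.
(r5,c5): row 5 has {H,He,Be,B,C}; column 5 has {H,He,Be,B,C}, so it must be Li.
(r1,c2): row 1 has {H,He,Li,Be,C}; column 2 has {H,He,Li,Be,C}, so it must be B.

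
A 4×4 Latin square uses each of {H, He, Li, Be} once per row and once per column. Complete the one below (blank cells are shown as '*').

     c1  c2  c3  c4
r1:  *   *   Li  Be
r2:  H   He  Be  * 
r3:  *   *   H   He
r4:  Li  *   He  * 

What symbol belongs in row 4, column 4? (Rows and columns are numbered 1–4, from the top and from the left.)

H

(r1,c1): row 1 has {Li,Be}; column 1 has {H,Li}, so it must be He.
(r1,c2): row 1 has {He,Li,Be}; column 2 has {He}, so it must be H.
(r2,c4): row 2 has {H,He,Be}; column 4 has {He,Be}, so it must be Li.
(r3,c1): row 3 has {H,He}; column 1 has {H,He,Li}, so it must be Be.
(r3,c2): row 3 has {H,He,Be}; column 2 has {H,He}, so it must be Li.
(r4,c2): row 4 has {He,Li}; column 2 has {H,He,Li}, so it must be Be.
(r4,c4): row 4 has {He,Li,Be}; column 4 has {He,Li,Be}, so it must be H.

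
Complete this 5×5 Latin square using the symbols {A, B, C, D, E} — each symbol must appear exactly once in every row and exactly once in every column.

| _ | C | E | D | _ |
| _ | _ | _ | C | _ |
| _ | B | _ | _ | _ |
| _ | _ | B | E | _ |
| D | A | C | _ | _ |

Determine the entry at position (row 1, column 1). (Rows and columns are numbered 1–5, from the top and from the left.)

A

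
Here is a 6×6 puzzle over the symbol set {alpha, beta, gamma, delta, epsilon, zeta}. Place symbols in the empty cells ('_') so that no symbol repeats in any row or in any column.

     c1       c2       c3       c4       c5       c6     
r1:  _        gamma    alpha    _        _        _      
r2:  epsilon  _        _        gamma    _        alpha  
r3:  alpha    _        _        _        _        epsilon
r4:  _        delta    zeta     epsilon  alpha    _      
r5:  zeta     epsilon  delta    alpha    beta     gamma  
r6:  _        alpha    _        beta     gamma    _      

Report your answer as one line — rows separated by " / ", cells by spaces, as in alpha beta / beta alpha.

(r2,c3) = beta
(r3,c3) = gamma
(r4,c6) = beta
(r6,c1) = delta
(r6,c3) = epsilon
(r6,c6) = zeta
(r1,c1) = beta
(r1,c6) = delta
(r2,c2) = zeta
(r2,c5) = delta
(r3,c2) = beta
(r3,c5) = zeta
(r4,c1) = gamma
(r1,c4) = zeta
(r1,c5) = epsilon
(r3,c4) = delta

beta gamma alpha zeta epsilon delta / epsilon zeta beta gamma delta alpha / alpha beta gamma delta zeta epsilon / gamma delta zeta epsilon alpha beta / zeta epsilon delta alpha beta gamma / delta alpha epsilon beta gamma zeta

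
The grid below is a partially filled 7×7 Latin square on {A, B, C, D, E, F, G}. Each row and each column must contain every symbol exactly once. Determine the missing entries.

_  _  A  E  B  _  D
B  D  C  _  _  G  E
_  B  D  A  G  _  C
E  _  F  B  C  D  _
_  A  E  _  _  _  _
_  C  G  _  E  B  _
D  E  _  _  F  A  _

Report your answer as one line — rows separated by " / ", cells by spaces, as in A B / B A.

G F A E B C D / B D C F A G E / F B D A G E C / E G F B C D A / C A E G D F B / A C G D E B F / D E B C F A G

(r2,c4) = F
(r2,c5) = A
(r3,c1) = F
(r3,c6) = E
(r4,c2) = G
(r4,c7) = A
(r5,c5) = D
(r6,c1) = A
(r6,c4) = D
(r6,c7) = F
(r7,c3) = B
(r7,c7) = G
(r1,c2) = F
(r1,c6) = C
(r5,c6) = F
(r5,c7) = B
(r7,c4) = C
(r1,c1) = G
(r5,c1) = C
(r5,c4) = G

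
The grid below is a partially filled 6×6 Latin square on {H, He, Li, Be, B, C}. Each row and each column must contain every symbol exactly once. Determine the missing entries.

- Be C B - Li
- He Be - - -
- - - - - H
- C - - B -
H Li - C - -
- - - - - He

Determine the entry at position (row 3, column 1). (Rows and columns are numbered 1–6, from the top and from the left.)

(r1,c1) = He
(r1,c5) = H
(r3,c2) = B
(r4,c6) = Be
(r5,c6) = B
(r6,c2) = H
(r2,c6) = C
(r4,c1) = Li
(r5,c3) = He
(r5,c5) = Be
(r2,c1) = B
(r2,c5) = Li
(r3,c3) = Li
(r4,c3) = H
(r4,c4) = He
(r6,c3) = B
(r6,c5) = C
(r2,c4) = H
(r3,c4) = Be
(r3,c5) = He
(r6,c1) = Be
(r6,c4) = Li
(r3,c1) = C

C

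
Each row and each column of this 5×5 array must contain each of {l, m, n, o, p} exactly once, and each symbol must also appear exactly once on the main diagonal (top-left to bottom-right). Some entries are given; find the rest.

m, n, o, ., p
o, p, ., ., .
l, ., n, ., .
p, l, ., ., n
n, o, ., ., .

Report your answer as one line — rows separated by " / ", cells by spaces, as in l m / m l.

m n o l p / o p l n m / l m n p o / p l m o n / n o p m l

Cell (r1,c4): row 1 has {m,n,o,p}; column 4 is empty so far → l.
Cell (r3,c2): row 3 has {l,n}; column 2 has {l,n,o,p} → m.
Cell (r3,c5): row 3 has {l,m,n}; column 5 has {n,p} → o.
Cell (r4,c3): row 4 has {l,n,p}; column 3 has {n,o} → m.
Cell (r4,c4): row 4 has {l,m,n,p}; column 4 has {l}; the diagonal has {m,n,p} → o.
Cell (r5,c5): row 5 has {n,o}; column 5 has {n,o,p}; the diagonal has {m,n,o,p} → l.
Cell (r2,c3): row 2 has {o,p}; column 3 has {m,n,o} → l.
Cell (r2,c5): row 2 has {l,o,p}; column 5 has {l,n,o,p} → m.
Cell (r3,c4): row 3 has {l,m,n,o}; column 4 has {l,o} → p.
Cell (r5,c3): row 5 has {l,n,o}; column 3 has {l,m,n,o} → p.
Cell (r5,c4): row 5 has {l,n,o,p}; column 4 has {l,o,p} → m.
Cell (r2,c4): row 2 has {l,m,o,p}; column 4 has {l,m,o,p} → n.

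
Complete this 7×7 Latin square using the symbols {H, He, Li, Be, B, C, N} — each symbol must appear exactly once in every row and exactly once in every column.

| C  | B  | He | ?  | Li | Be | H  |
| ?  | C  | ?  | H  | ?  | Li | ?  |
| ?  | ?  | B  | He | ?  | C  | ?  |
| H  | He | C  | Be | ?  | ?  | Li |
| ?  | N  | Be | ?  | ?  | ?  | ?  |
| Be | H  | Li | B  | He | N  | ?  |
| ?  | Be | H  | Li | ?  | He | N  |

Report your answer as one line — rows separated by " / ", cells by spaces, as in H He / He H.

(r1,c4) = N
(r2,c3) = N
(r3,c2) = Li
(r3,c7) = Be
(r4,c6) = B
(r5,c4) = C
(r5,c6) = H
(r6,c7) = C
(r7,c1) = B
(r7,c5) = C
(r2,c1) = He
(r2,c7) = B
(r3,c1) = N
(r3,c5) = H
(r4,c5) = N
(r5,c1) = Li
(r5,c5) = B
(r5,c7) = He
(r2,c5) = Be

C B He N Li Be H / He C N H Be Li B / N Li B He H C Be / H He C Be N B Li / Li N Be C B H He / Be H Li B He N C / B Be H Li C He N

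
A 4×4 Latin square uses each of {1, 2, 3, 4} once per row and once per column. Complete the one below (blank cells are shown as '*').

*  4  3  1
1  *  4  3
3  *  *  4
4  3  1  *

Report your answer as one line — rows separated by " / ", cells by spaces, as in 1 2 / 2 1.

2 4 3 1 / 1 2 4 3 / 3 1 2 4 / 4 3 1 2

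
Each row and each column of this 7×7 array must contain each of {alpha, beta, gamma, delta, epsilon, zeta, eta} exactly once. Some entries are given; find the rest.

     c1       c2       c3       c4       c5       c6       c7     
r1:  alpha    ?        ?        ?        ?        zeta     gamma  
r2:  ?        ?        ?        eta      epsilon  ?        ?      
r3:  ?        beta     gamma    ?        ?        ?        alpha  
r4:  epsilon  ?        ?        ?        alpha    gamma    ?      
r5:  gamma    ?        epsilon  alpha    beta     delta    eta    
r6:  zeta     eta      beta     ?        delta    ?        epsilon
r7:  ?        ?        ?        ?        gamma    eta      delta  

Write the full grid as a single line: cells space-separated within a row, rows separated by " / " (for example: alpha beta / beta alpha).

row 1 has {alpha,gamma,zeta}; column 5 has {alpha,beta,gamma,delta,epsilon} — only eta is left for (r1,c5).
row 3 has {alpha,beta,gamma}; column 5 has {alpha,beta,gamma,delta,epsilon,eta} — only zeta is left for (r3,c5).
row 3 has {alpha,beta,gamma,zeta}; column 6 has {gamma,delta,zeta,eta} — only epsilon is left for (r3,c6).
row 5 has {alpha,beta,gamma,delta,epsilon,eta}; column 2 has {beta,eta} — only zeta is left for (r5,c2).
row 6 has {beta,delta,epsilon,zeta,eta}; column 4 has {alpha,eta} — only gamma is left for (r6,c4).
row 6 has {beta,gamma,delta,epsilon,zeta,eta}; column 6 has {gamma,delta,epsilon,zeta,eta} — only alpha is left for (r6,c6).
row 7 has {gamma,delta,eta}; column 1 has {alpha,gamma,epsilon,zeta} — only beta is left for (r7,c1).
row 1 has {alpha,gamma,zeta,eta}; column 3 has {beta,gamma,epsilon} — only delta is left for (r1,c3).
row 2 has {epsilon,eta}; column 1 has {alpha,beta,gamma,epsilon,zeta} — only delta is left for (r2,c1).
row 2 has {delta,epsilon,eta}; column 6 has {alpha,gamma,delta,epsilon,zeta,eta} — only beta is left for (r2,c6).
row 2 has {beta,delta,epsilon,eta}; column 7 has {alpha,gamma,delta,epsilon,eta} — only zeta is left for (r2,c7).
row 3 has {alpha,beta,gamma,epsilon,zeta}; column 1 has {alpha,beta,gamma,delta,epsilon,zeta} — only eta is left for (r3,c1).
row 3 has {alpha,beta,gamma,epsilon,zeta,eta}; column 4 has {alpha,gamma,eta} — only delta is left for (r3,c4).
row 4 has {alpha,gamma,epsilon}; column 2 has {beta,zeta,eta} — only delta is left for (r4,c2).
row 4 has {alpha,gamma,delta,epsilon}; column 7 has {alpha,gamma,delta,epsilon,zeta,eta} — only beta is left for (r4,c7).
row 1 has {alpha,gamma,delta,zeta,eta}; column 2 has {beta,delta,zeta,eta} — only epsilon is left for (r1,c2).
row 1 has {alpha,gamma,delta,epsilon,zeta,eta}; column 4 has {alpha,gamma,delta,eta} — only beta is left for (r1,c4).
row 2 has {beta,delta,epsilon,zeta,eta}; column 3 has {beta,gamma,delta,epsilon} — only alpha is left for (r2,c3).
row 4 has {alpha,beta,gamma,delta,epsilon}; column 4 has {alpha,beta,gamma,delta,eta} — only zeta is left for (r4,c4).
row 7 has {beta,gamma,delta,eta}; column 2 has {beta,delta,epsilon,zeta,eta} — only alpha is left for (r7,c2).
row 7 has {alpha,beta,gamma,delta,eta}; column 3 has {alpha,beta,gamma,delta,epsilon} — only zeta is left for (r7,c3).
row 7 has {alpha,beta,gamma,delta,zeta,eta}; column 4 has {alpha,beta,gamma,delta,zeta,eta} — only epsilon is left for (r7,c4).
row 2 has {alpha,beta,delta,epsilon,zeta,eta}; column 2 has {alpha,beta,delta,epsilon,zeta,eta} — only gamma is left for (r2,c2).
row 4 has {alpha,beta,gamma,delta,epsilon,zeta}; column 3 has {alpha,beta,gamma,delta,epsilon,zeta} — only eta is left for (r4,c3).

alpha epsilon delta beta eta zeta gamma / delta gamma alpha eta epsilon beta zeta / eta beta gamma delta zeta epsilon alpha / epsilon delta eta zeta alpha gamma beta / gamma zeta epsilon alpha beta delta eta / zeta eta beta gamma delta alpha epsilon / beta alpha zeta epsilon gamma eta delta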